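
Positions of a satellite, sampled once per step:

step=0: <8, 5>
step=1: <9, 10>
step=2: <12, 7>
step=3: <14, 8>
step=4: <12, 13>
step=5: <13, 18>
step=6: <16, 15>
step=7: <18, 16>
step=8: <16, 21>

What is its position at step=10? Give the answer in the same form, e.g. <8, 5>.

Step-to-step displacements: <+1, +5>, <+3, -3>, <+2, +1>, <-2, +5>, <+1, +5>, <+3, -3>, <+2, +1>, <-2, +5> — a repeating cycle of length 4.
step 9: apply <+1, +5> → <17, 26>
step 10: apply <+3, -3> → <20, 23>

<20, 23>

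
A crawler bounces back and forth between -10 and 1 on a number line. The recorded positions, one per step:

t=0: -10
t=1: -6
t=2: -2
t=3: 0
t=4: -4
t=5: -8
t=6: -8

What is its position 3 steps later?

The value reflects between -10 and 1, moving 4 per step.
  step 7: -8 → -4
  step 8: -4 → 0
  step 9: 0 → -2

-2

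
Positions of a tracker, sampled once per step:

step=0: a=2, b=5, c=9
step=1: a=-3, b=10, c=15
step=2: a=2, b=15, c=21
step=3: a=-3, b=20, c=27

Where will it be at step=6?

A: cycles through 2, -3 every 2 steps. Step 6 lands at position 0 of the cycle → 2.
B: linear, +5 per step → 35 at step 6.
C: linear, +6 per step → 45 at step 6.

a=2, b=35, c=45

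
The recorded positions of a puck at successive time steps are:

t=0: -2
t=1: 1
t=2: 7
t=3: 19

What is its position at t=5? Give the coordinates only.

Consecutive displacements +3, +6, +12 scale by a factor of 2 each step.
step 4: 19 + 24 → 43
step 5: 43 + 48 → 91

91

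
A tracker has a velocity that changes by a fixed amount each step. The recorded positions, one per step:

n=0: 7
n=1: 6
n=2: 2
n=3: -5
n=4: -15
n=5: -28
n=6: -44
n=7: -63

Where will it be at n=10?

First differences are -1, -4, -7, -10, -13, -16, -19; their common second difference is -3 (constant acceleration).
step 8: -63 − 22 → -85
step 9: -85 − 25 → -110
step 10: -110 − 28 → -138

-138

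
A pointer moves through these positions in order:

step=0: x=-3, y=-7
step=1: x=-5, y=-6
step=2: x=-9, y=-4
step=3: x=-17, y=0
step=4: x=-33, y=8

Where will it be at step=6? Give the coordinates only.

x=-129, y=56

The jumps are (-2, +1), (-4, +2), (-8, +4), (-16, +8) — a geometric progression with ratio 2.
step 5: x=-33, y=8 + (-32, +16) → x=-65, y=24
step 6: x=-65, y=24 + (-64, +32) → x=-129, y=56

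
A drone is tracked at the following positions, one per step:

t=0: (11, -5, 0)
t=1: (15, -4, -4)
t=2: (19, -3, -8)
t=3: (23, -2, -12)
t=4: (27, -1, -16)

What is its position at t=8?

(43, 3, -32)

Each step adds (+4, +1, -4) to the position.
step 5: (27, -1, -16) + (+4, +1, -4) → (31, 0, -20)
step 6: (31, 0, -20) + (+4, +1, -4) → (35, 1, -24)
step 7: (35, 1, -24) + (+4, +1, -4) → (39, 2, -28)
step 8: (39, 2, -28) + (+4, +1, -4) → (43, 3, -32)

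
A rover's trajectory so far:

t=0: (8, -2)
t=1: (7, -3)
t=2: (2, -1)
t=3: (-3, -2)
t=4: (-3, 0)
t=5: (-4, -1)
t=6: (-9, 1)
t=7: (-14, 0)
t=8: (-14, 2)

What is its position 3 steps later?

(-25, 2)

Step-to-step displacements: (-1, -1), (-5, +2), (-5, -1), (+0, +2), (-1, -1), (-5, +2), (-5, -1), (+0, +2) — a repeating cycle of length 4.
step 9: apply (-1, -1) → (-15, 1)
step 10: apply (-5, +2) → (-20, 3)
step 11: apply (-5, -1) → (-25, 2)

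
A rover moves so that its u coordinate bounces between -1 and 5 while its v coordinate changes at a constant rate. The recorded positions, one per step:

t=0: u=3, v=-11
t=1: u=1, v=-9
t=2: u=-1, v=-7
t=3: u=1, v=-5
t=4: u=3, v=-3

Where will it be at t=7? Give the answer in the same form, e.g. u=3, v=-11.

u=1, v=3

The u coordinate reflects between -1 and 5, moving 2 per step.
  step 5: 3 → 5
  step 6: 5 → 3
  step 7: 3 → 1
The v coordinate changes by +2 each step: at step 7 it is 3.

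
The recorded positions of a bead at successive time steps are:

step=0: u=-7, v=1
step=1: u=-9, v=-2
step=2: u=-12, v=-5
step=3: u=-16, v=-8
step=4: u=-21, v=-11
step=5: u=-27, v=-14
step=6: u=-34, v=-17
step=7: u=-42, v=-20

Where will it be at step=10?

u=-72, v=-29

Taking differences between consecutive positions: (-2, -3), (-3, -3), (-4, -3), (-5, -3), (-6, -3), (-7, -3), (-8, -3). These grow by (-1, +0) each step.
step 8: u=-42, v=-20 + (-9, -3) → u=-51, v=-23
step 9: u=-51, v=-23 + (-10, -3) → u=-61, v=-26
step 10: u=-61, v=-26 + (-11, -3) → u=-72, v=-29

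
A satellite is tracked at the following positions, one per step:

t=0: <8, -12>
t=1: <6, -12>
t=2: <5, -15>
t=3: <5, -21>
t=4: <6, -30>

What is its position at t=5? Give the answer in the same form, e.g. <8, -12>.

Taking differences between consecutive positions: <-2, +0>, <-1, -3>, <+0, -6>, <+1, -9>. These grow by <+1, -3> each step.
step 5: <6, -30> + <+2, -12> → <8, -42>

<8, -42>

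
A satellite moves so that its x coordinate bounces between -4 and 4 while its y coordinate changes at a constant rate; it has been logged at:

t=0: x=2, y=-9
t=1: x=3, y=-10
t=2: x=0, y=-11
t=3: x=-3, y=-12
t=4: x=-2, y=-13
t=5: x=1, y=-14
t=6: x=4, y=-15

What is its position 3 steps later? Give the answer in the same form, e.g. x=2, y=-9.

The x coordinate reflects between -4 and 4, moving 3 per step.
  step 7: 4 → 1
  step 8: 1 → -2
  step 9: -2 → -3
The y coordinate changes by -1 each step: at step 9 it is -18.

x=-3, y=-18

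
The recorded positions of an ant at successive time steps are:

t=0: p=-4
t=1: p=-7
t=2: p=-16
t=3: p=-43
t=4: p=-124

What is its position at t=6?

p=-1096

Consecutive displacements -3, -9, -27, -81 scale by a factor of 3 each step.
step 5: -124 − 243 → p=-367
step 6: -367 − 729 → p=-1096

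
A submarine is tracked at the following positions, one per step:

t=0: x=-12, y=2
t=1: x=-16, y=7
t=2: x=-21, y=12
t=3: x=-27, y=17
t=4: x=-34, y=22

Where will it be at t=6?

x=-51, y=32

Taking differences between consecutive positions: (-4, +5), (-5, +5), (-6, +5), (-7, +5). These grow by (-1, +0) each step.
step 5: x=-34, y=22 + (-8, +5) → x=-42, y=27
step 6: x=-42, y=27 + (-9, +5) → x=-51, y=32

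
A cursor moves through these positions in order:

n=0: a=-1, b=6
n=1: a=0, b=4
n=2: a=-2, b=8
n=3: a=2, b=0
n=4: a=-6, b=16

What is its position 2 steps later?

a=-22, b=48

The jumps are (+1,-2), (-2,+4), (+4,-8), (-8,+16) — a geometric progression with ratio -2.
step 5: a=-6, b=16 + (+16,-32) → a=10, b=-16
step 6: a=10, b=-16 + (-32,+64) → a=-22, b=48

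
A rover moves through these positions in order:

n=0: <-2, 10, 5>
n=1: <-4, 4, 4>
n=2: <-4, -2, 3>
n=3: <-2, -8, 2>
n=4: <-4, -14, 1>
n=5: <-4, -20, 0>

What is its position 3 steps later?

<-4, -38, -3>

The first coordinate repeats the cycle [-2, -4, -4] with period 3; step 8 mod 3 = 2, giving -4.
The second coordinate changes by -6 each step, so at step 8 it is 10 + 8·(-6) = -38.
The third coordinate changes by -1 each step, so at step 8 it is 5 + 8·(-1) = -3.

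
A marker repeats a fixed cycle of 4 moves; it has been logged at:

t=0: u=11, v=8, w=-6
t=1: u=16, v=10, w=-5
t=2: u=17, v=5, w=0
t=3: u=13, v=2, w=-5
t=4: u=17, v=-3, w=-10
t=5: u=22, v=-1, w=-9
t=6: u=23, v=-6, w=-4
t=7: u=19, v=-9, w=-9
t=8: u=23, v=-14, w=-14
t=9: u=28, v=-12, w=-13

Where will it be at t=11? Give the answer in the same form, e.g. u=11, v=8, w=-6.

u=25, v=-20, w=-13

Differencing gives (+5,+2,+1), (+1,-5,+5), (-4,-3,-5), (+4,-5,-5), (+5,+2,+1), (+1,-5,+5), (-4,-3,-5), (+4,-5,-5), (+5,+2,+1). This is the pattern (+5,+2,+1), (+1,-5,+5), (-4,-3,-5), (+4,-5,-5) repeated.
step 10: apply (+1,-5,+5) → u=29, v=-17, w=-8
step 11: apply (-4,-3,-5) → u=25, v=-20, w=-13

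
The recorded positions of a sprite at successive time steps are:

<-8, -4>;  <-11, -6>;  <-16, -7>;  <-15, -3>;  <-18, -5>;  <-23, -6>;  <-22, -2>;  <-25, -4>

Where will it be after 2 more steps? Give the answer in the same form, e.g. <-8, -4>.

<-29, -1>

Differencing gives <-3, -2>, <-5, -1>, <+1, +4>, <-3, -2>, <-5, -1>, <+1, +4>, <-3, -2>. This is the pattern <-3, -2>, <-5, -1>, <+1, +4> repeated.
step 8: apply <-5, -1> → <-30, -5>
step 9: apply <+1, +4> → <-29, -1>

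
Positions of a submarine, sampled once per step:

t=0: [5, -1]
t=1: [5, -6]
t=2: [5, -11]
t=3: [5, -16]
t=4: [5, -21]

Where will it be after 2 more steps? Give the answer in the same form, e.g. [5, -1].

[5, -31]

Constant displacement of [+0, -5] per step.
step 5: [5, -21] + [+0, -5] → [5, -26]
step 6: [5, -26] + [+0, -5] → [5, -31]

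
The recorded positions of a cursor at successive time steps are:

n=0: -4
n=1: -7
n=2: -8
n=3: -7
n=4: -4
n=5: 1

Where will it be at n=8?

28

Taking differences between consecutive positions: -3, -1, +1, +3, +5. These grow by +2 each step.
step 6: 1 + 7 → 8
step 7: 8 + 9 → 17
step 8: 17 + 11 → 28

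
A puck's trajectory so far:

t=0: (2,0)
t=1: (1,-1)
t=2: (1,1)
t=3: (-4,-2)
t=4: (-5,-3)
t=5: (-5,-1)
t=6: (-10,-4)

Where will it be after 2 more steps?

The moves between consecutive positions are (-1,-1), (+0,+2), (-5,-3), (-1,-1), (+0,+2), (-5,-3); they repeat the 3-cycle [(-1,-1), (+0,+2), (-5,-3)].
step 7: apply (-1,-1) → (-11,-5)
step 8: apply (+0,+2) → (-11,-3)

(-11,-3)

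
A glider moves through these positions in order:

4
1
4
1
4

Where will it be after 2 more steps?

4

Consecutive displacements -3, +3, -3, +3 scale by a factor of -1 each step.
step 5: 4 − 3 → 1
step 6: 1 + 3 → 4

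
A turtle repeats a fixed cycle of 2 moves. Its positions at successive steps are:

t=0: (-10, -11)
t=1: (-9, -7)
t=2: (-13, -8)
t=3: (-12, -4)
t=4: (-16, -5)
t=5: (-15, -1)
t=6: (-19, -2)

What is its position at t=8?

Differencing gives (+1, +4), (-4, -1), (+1, +4), (-4, -1), (+1, +4), (-4, -1). This is the pattern (+1, +4), (-4, -1) repeated.
step 7: apply (+1, +4) → (-18, 2)
step 8: apply (-4, -1) → (-22, 1)

(-22, 1)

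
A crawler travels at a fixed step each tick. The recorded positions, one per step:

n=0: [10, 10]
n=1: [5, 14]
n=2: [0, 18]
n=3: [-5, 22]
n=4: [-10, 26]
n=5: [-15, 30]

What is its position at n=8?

The position changes by [-5, +4] every step.
step 6: [-15, 30] + [-5, +4] → [-20, 34]
step 7: [-20, 34] + [-5, +4] → [-25, 38]
step 8: [-25, 38] + [-5, +4] → [-30, 42]

[-30, 42]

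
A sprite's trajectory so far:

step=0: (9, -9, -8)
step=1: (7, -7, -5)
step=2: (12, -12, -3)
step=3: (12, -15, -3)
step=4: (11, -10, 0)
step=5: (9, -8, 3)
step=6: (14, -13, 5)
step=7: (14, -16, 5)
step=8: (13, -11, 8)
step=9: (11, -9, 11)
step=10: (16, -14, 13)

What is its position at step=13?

(13, -10, 19)

The moves between consecutive positions are (-2, +2, +3), (+5, -5, +2), (+0, -3, +0), (-1, +5, +3), (-2, +2, +3), (+5, -5, +2), (+0, -3, +0), (-1, +5, +3), (-2, +2, +3), (+5, -5, +2); they repeat the 4-cycle [(-2, +2, +3), (+5, -5, +2), (+0, -3, +0), (-1, +5, +3)].
step 11: apply (+0, -3, +0) → (16, -17, 13)
step 12: apply (-1, +5, +3) → (15, -12, 16)
step 13: apply (-2, +2, +3) → (13, -10, 19)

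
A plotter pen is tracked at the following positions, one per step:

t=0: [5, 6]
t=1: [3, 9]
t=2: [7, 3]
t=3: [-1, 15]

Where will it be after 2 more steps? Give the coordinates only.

Consecutive displacements [-2, +3], [+4, -6], [-8, +12] scale by a factor of -2 each step.
step 4: [-1, 15] + [+16, -24] → [15, -9]
step 5: [15, -9] + [-32, +48] → [-17, 39]

[-17, 39]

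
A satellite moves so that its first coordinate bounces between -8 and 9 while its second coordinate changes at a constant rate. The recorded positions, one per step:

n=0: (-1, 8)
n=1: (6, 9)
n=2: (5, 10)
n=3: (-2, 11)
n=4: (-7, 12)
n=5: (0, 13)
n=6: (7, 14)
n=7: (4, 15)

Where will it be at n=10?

The first coordinate reflects between -8 and 9, moving 7 per step.
  step 8: 4 → -3
  step 9: -3 → -6
  step 10: -6 → 1
The second coordinate changes by +1 each step: at step 10 it is 18.

(1, 18)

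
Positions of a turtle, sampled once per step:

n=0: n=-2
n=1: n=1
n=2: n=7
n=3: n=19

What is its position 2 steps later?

n=91

The jumps are +3, +6, +12 — a geometric progression with ratio 2.
step 4: 19 + 24 → n=43
step 5: 43 + 48 → n=91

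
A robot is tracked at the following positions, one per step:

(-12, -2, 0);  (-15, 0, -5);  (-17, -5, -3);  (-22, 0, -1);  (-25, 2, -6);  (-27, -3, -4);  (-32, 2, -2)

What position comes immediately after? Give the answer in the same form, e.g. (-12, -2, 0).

(-35, 4, -7)

The moves between consecutive positions are (-3, +2, -5), (-2, -5, +2), (-5, +5, +2), (-3, +2, -5), (-2, -5, +2), (-5, +5, +2); they repeat the 3-cycle [(-3, +2, -5), (-2, -5, +2), (-5, +5, +2)].
step 7: apply (-3, +2, -5) → (-35, 4, -7)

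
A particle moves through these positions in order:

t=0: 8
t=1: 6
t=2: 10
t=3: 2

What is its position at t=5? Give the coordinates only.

Consecutive displacements -2, +4, -8 scale by a factor of -2 each step.
step 4: 2 + 16 → 18
step 5: 18 − 32 → -14

-14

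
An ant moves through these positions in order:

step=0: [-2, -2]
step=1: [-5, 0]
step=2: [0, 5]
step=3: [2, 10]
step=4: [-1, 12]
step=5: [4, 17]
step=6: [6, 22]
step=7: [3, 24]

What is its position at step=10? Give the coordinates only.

[7, 36]

Differencing gives [-3, +2], [+5, +5], [+2, +5], [-3, +2], [+5, +5], [+2, +5], [-3, +2]. This is the pattern [-3, +2], [+5, +5], [+2, +5] repeated.
step 8: apply [+5, +5] → [8, 29]
step 9: apply [+2, +5] → [10, 34]
step 10: apply [-3, +2] → [7, 36]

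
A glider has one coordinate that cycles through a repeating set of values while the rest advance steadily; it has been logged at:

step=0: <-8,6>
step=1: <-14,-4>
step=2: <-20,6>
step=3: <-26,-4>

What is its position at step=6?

The first coordinate changes by -6 each step, so at step 6 it is -8 + 6·(-6) = -44.
The second coordinate repeats the cycle [6, -4] with period 2; step 6 mod 2 = 0, giving 6.

<-44,6>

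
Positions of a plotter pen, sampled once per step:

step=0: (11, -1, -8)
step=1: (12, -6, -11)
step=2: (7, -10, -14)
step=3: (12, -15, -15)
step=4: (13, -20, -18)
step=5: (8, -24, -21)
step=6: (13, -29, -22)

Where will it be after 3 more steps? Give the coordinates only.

(14, -43, -29)

Step-to-step displacements: (+1, -5, -3), (-5, -4, -3), (+5, -5, -1), (+1, -5, -3), (-5, -4, -3), (+5, -5, -1) — a repeating cycle of length 3.
step 7: apply (+1, -5, -3) → (14, -34, -25)
step 8: apply (-5, -4, -3) → (9, -38, -28)
step 9: apply (+5, -5, -1) → (14, -43, -29)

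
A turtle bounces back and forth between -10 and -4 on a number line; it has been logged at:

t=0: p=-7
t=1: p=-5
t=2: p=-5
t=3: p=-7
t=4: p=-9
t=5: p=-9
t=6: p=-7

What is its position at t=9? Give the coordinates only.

p=-7

The value reflects between -10 and -4, moving 2 per step.
  step 7: -7 → -5
  step 8: -5 → -5
  step 9: -5 → -7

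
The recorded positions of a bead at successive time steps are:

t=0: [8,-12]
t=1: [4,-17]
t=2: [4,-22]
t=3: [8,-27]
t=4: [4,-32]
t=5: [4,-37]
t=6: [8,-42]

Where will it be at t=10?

[4,-62]

First: cycles through 8, 4, 4 every 3 steps. Step 10 lands at position 1 of the cycle → 4.
Second: linear, -5 per step → -62 at step 10.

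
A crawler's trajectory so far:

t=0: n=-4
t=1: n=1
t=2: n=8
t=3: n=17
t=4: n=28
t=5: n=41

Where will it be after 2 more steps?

First differences are +5, +7, +9, +11, +13; their common second difference is +2 (constant acceleration).
step 6: 41 + 15 → n=56
step 7: 56 + 17 → n=73

n=73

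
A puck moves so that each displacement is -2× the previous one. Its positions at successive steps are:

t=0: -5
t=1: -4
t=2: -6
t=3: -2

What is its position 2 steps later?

Consecutive displacements +1, -2, +4 scale by a factor of -2 each step.
step 4: -2 − 8 → -10
step 5: -10 + 16 → 6

6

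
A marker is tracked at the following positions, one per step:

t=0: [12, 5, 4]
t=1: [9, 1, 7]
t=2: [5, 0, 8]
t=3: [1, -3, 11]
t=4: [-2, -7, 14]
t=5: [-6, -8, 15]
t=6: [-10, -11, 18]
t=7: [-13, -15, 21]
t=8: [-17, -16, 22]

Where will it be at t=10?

Step-to-step displacements: [-3, -4, +3], [-4, -1, +1], [-4, -3, +3], [-3, -4, +3], [-4, -1, +1], [-4, -3, +3], [-3, -4, +3], [-4, -1, +1] — a repeating cycle of length 3.
step 9: apply [-4, -3, +3] → [-21, -19, 25]
step 10: apply [-3, -4, +3] → [-24, -23, 28]

[-24, -23, 28]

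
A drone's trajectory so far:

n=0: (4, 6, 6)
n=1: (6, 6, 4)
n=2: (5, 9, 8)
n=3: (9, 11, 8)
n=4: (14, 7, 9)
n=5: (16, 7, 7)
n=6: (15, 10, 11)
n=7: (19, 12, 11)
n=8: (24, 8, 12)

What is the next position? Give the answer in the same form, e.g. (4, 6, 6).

The moves between consecutive positions are (+2, +0, -2), (-1, +3, +4), (+4, +2, +0), (+5, -4, +1), (+2, +0, -2), (-1, +3, +4), (+4, +2, +0), (+5, -4, +1); they repeat the 4-cycle [(+2, +0, -2), (-1, +3, +4), (+4, +2, +0), (+5, -4, +1)].
step 9: apply (+2, +0, -2) → (26, 8, 10)

(26, 8, 10)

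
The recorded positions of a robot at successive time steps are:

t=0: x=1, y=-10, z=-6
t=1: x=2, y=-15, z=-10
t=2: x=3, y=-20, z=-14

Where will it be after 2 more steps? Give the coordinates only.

The position changes by (+1, -5, -4) every step.
step 3: x=3, y=-20, z=-14 + (+1, -5, -4) → x=4, y=-25, z=-18
step 4: x=4, y=-25, z=-18 + (+1, -5, -4) → x=5, y=-30, z=-22

x=5, y=-30, z=-22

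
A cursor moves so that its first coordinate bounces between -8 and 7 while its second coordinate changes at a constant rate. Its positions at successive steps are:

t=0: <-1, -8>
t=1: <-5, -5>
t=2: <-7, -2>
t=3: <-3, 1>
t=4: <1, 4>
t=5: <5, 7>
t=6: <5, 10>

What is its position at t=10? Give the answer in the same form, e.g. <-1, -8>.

The first coordinate travels 4 per step and bounces off the walls at -8 and 7.
  step 7: 5 → 1
  step 8: 1 → -3
  step 9: -3 → -7
  step 10: -7 → -5
The second coordinate changes by +3 each step: at step 10 it is 22.

<-5, 22>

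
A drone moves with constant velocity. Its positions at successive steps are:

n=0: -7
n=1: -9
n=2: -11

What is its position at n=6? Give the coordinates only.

Constant displacement of -2 per step.
step 3: -11 − 2 → -13
step 4: -13 − 2 → -15
step 5: -15 − 2 → -17
step 6: -17 − 2 → -19

-19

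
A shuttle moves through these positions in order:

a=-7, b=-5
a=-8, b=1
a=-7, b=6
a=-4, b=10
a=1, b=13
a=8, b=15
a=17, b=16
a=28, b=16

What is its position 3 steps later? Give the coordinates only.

a=73, b=10

Taking differences between consecutive positions: (-1, +6), (+1, +5), (+3, +4), (+5, +3), (+7, +2), (+9, +1), (+11, +0). These grow by (+2, -1) each step.
step 8: a=28, b=16 + (+13, -1) → a=41, b=15
step 9: a=41, b=15 + (+15, -2) → a=56, b=13
step 10: a=56, b=13 + (+17, -3) → a=73, b=10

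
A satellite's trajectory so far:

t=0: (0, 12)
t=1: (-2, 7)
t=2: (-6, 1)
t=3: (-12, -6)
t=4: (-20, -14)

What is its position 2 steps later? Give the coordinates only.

(-42, -33)

Successive displacements: (-2, -5), (-4, -6), (-6, -7), (-8, -8) — each changes by (-2, -1).
step 5: (-20, -14) + (-10, -9) → (-30, -23)
step 6: (-30, -23) + (-12, -10) → (-42, -33)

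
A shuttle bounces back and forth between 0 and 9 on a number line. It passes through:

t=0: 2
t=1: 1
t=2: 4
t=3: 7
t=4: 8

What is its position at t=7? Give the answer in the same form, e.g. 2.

The value travels 3 per step and bounces off the walls at 0 and 9.
  step 5: 8 → 5
  step 6: 5 → 2
  step 7: 2 → 1

1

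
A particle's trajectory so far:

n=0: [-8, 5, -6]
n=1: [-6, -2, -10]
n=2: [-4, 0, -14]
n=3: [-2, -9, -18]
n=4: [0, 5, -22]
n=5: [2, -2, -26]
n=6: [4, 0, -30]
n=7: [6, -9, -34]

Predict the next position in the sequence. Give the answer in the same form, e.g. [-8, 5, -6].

The first coordinate changes by +2 each step, so at step 8 it is -8 + 8·(2) = 8.
The second coordinate repeats the cycle [5, -2, 0, -9] with period 4; step 8 mod 4 = 0, giving 5.
The third coordinate changes by -4 each step, so at step 8 it is -6 + 8·(-4) = -38.

[8, 5, -38]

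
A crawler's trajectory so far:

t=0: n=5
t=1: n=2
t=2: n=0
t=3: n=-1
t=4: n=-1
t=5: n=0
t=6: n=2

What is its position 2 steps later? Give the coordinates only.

Successive displacements: -3, -2, -1, +0, +1, +2 — each changes by +1.
step 7: 2 + 3 → n=5
step 8: 5 + 4 → n=9

n=9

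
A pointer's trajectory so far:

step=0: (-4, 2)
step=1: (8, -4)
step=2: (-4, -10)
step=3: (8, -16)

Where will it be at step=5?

(8, -28)

The first coordinate repeats the cycle [-4, 8] with period 2; step 5 mod 2 = 1, giving 8.
The second coordinate changes by -6 each step, so at step 5 it is 2 + 5·(-6) = -28.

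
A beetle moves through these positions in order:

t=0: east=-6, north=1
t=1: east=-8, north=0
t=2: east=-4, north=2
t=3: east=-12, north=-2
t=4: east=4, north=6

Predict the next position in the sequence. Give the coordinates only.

Step-to-step displacements: (-2, -1), (+4, +2), (-8, -4), (+16, +8); each is -2× the previous.
step 5: east=4, north=6 + (-32, -16) → east=-28, north=-10

east=-28, north=-10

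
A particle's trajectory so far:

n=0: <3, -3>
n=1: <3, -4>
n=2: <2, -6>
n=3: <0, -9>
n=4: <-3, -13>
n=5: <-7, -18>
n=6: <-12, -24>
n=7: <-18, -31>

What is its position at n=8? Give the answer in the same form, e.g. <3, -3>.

<-25, -39>

Successive displacements: <+0, -1>, <-1, -2>, <-2, -3>, <-3, -4>, <-4, -5>, <-5, -6>, <-6, -7> — each changes by <-1, -1>.
step 8: <-18, -31> + <-7, -8> → <-25, -39>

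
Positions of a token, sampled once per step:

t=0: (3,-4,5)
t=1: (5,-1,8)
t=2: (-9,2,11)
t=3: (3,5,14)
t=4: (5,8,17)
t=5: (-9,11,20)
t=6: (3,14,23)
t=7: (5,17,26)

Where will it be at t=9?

(3,23,32)

First: cycles through 3, 5, -9 every 3 steps. Step 9 lands at position 0 of the cycle → 3.
Second: linear, +3 per step → 23 at step 9.
Third: linear, +3 per step → 32 at step 9.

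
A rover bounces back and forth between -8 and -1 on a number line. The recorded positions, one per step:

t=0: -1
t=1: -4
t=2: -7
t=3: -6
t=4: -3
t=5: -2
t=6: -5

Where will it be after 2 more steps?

-5

The value travels 3 per step and bounces off the walls at -8 and -1.
  step 7: -5 → -8
  step 8: -8 → -5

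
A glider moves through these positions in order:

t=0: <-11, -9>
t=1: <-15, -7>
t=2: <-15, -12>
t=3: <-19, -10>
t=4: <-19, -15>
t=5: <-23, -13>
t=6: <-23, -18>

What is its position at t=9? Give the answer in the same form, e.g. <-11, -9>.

Differencing gives <-4, +2>, <+0, -5>, <-4, +2>, <+0, -5>, <-4, +2>, <+0, -5>. This is the pattern <-4, +2>, <+0, -5> repeated.
step 7: apply <-4, +2> → <-27, -16>
step 8: apply <+0, -5> → <-27, -21>
step 9: apply <-4, +2> → <-31, -19>

<-31, -19>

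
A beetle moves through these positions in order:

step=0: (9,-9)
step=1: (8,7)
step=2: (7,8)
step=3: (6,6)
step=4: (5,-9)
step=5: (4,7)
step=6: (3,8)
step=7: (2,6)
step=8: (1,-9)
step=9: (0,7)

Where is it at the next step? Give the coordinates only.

(-1,8)

The first coordinate changes by -1 each step, so at step 10 it is 9 + 10·(-1) = -1.
The second coordinate repeats the cycle [-9, 7, 8, 6] with period 4; step 10 mod 4 = 2, giving 8.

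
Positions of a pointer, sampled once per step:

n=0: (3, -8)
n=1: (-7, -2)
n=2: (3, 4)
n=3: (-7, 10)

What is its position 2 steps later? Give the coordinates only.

The first coordinate repeats the cycle [3, -7] with period 2; step 5 mod 2 = 1, giving -7.
The second coordinate changes by +6 each step, so at step 5 it is -8 + 5·(6) = 22.

(-7, 22)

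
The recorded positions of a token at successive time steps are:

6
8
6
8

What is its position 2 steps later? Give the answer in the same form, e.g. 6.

Step-to-step displacements: +2, -2, +2; each is -1× the previous.
step 4: 8 − 2 → 6
step 5: 6 + 2 → 8

8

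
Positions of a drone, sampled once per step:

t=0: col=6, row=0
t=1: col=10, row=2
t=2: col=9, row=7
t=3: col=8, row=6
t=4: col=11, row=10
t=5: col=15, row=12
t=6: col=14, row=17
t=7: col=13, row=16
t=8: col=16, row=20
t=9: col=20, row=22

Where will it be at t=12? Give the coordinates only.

The moves between consecutive positions are (+4, +2), (-1, +5), (-1, -1), (+3, +4), (+4, +2), (-1, +5), (-1, -1), (+3, +4), (+4, +2); they repeat the 4-cycle [(+4, +2), (-1, +5), (-1, -1), (+3, +4)].
step 10: apply (-1, +5) → col=19, row=27
step 11: apply (-1, -1) → col=18, row=26
step 12: apply (+3, +4) → col=21, row=30

col=21, row=30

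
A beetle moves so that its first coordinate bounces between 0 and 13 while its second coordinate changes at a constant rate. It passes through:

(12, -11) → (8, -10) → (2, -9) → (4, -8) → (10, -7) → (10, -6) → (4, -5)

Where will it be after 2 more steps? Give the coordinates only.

(8, -3)

The first coordinate reflects between 0 and 13, moving 6 per step.
  step 7: 4 → 2
  step 8: 2 → 8
The second coordinate changes by +1 each step: at step 8 it is -3.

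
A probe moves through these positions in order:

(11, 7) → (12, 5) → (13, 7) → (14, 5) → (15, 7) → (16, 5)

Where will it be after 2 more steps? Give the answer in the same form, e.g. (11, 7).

(18, 5)

First: linear, +1 per step → 18 at step 7.
Second: cycles through 7, 5 every 2 steps. Step 7 lands at position 1 of the cycle → 5.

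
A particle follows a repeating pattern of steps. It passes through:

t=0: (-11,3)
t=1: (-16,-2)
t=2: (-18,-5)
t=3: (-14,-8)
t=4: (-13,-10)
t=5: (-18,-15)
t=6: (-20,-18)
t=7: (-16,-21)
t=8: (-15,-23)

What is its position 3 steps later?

(-18,-34)

Differencing gives (-5,-5), (-2,-3), (+4,-3), (+1,-2), (-5,-5), (-2,-3), (+4,-3), (+1,-2). This is the pattern (-5,-5), (-2,-3), (+4,-3), (+1,-2) repeated.
step 9: apply (-5,-5) → (-20,-28)
step 10: apply (-2,-3) → (-22,-31)
step 11: apply (+4,-3) → (-18,-34)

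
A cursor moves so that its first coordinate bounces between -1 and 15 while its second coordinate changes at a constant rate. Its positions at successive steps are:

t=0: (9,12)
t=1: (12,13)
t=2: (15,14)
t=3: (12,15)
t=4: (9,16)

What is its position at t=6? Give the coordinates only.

The first coordinate reflects between -1 and 15, moving 3 per step.
  step 5: 9 → 6
  step 6: 6 → 3
The second coordinate changes by +1 each step: at step 6 it is 18.

(3,18)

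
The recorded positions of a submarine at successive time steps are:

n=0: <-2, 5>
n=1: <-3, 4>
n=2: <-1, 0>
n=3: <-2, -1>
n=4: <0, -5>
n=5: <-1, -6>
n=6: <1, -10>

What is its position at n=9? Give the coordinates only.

<1, -16>

Differencing gives <-1, -1>, <+2, -4>, <-1, -1>, <+2, -4>, <-1, -1>, <+2, -4>. This is the pattern <-1, -1>, <+2, -4> repeated.
step 7: apply <-1, -1> → <0, -11>
step 8: apply <+2, -4> → <2, -15>
step 9: apply <-1, -1> → <1, -16>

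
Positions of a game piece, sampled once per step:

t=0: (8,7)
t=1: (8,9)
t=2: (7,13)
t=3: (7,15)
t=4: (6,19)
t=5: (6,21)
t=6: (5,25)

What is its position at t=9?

Differencing gives (+0,+2), (-1,+4), (+0,+2), (-1,+4), (+0,+2), (-1,+4). This is the pattern (+0,+2), (-1,+4) repeated.
step 7: apply (+0,+2) → (5,27)
step 8: apply (-1,+4) → (4,31)
step 9: apply (+0,+2) → (4,33)

(4,33)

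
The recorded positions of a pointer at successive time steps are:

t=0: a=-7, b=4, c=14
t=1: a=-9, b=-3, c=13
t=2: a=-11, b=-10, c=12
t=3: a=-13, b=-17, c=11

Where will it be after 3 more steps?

a=-19, b=-38, c=8

Constant displacement of (-2, -7, -1) per step.
step 4: a=-13, b=-17, c=11 + (-2, -7, -1) → a=-15, b=-24, c=10
step 5: a=-15, b=-24, c=10 + (-2, -7, -1) → a=-17, b=-31, c=9
step 6: a=-17, b=-31, c=9 + (-2, -7, -1) → a=-19, b=-38, c=8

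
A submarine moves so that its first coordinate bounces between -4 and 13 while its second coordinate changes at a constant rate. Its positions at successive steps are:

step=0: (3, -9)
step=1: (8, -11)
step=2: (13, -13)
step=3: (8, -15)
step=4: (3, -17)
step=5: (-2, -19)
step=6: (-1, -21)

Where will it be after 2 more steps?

(9, -25)

The first coordinate travels 5 per step and bounces off the walls at -4 and 13.
  step 7: -1 → 4
  step 8: 4 → 9
The second coordinate changes by -2 each step: at step 8 it is -25.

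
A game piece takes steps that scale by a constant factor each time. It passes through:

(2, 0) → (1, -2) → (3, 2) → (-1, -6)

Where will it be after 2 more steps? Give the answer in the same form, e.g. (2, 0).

Step-to-step displacements: (-1, -2), (+2, +4), (-4, -8); each is -2× the previous.
step 4: (-1, -6) + (+8, +16) → (7, 10)
step 5: (7, 10) + (-16, -32) → (-9, -22)

(-9, -22)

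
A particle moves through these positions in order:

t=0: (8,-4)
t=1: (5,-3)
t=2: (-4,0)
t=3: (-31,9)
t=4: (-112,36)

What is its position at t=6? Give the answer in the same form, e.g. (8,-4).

The jumps are (-3,+1), (-9,+3), (-27,+9), (-81,+27) — a geometric progression with ratio 3.
step 5: (-112,36) + (-243,+81) → (-355,117)
step 6: (-355,117) + (-729,+243) → (-1084,360)

(-1084,360)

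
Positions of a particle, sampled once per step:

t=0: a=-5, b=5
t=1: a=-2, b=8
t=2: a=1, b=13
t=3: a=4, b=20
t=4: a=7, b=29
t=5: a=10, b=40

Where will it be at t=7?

Successive displacements: (+3, +3), (+3, +5), (+3, +7), (+3, +9), (+3, +11) — each changes by (+0, +2).
step 6: a=10, b=40 + (+3, +13) → a=13, b=53
step 7: a=13, b=53 + (+3, +15) → a=16, b=68

a=16, b=68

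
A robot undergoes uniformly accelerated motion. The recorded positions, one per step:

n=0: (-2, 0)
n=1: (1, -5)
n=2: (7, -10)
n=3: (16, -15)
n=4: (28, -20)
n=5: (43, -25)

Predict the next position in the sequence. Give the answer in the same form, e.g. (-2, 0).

(61, -30)

Successive displacements: (+3, -5), (+6, -5), (+9, -5), (+12, -5), (+15, -5) — each changes by (+3, +0).
step 6: (43, -25) + (+18, -5) → (61, -30)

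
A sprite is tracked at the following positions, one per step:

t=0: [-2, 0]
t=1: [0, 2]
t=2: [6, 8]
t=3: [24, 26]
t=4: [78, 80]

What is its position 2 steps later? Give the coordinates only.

Step-to-step displacements: [+2, +2], [+6, +6], [+18, +18], [+54, +54]; each is 3× the previous.
step 5: [78, 80] + [+162, +162] → [240, 242]
step 6: [240, 242] + [+486, +486] → [726, 728]

[726, 728]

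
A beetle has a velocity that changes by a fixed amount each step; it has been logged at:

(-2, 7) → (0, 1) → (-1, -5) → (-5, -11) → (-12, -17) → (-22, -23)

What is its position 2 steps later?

(-51, -35)

First differences are (+2, -6), (-1, -6), (-4, -6), (-7, -6), (-10, -6); their common second difference is (-3, +0) (constant acceleration).
step 6: (-22, -23) + (-13, -6) → (-35, -29)
step 7: (-35, -29) + (-16, -6) → (-51, -35)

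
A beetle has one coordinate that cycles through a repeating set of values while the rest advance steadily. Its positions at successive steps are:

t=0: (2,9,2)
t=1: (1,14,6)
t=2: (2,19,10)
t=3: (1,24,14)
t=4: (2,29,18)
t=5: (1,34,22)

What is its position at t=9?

First: cycles through 2, 1 every 2 steps. Step 9 lands at position 1 of the cycle → 1.
Second: linear, +5 per step → 54 at step 9.
Third: linear, +4 per step → 38 at step 9.

(1,54,38)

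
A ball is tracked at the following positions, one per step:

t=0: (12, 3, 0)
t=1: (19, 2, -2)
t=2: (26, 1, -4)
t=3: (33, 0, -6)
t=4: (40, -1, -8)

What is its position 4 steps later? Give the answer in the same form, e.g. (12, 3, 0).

(68, -5, -16)

Each step adds (+7, -1, -2) to the position.
step 5: (40, -1, -8) + (+7, -1, -2) → (47, -2, -10)
step 6: (47, -2, -10) + (+7, -1, -2) → (54, -3, -12)
step 7: (54, -3, -12) + (+7, -1, -2) → (61, -4, -14)
step 8: (61, -4, -14) + (+7, -1, -2) → (68, -5, -16)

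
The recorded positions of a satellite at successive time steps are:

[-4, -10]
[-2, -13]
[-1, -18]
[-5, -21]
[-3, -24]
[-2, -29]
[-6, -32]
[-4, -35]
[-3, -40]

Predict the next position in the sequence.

[-7, -43]

Differencing gives [+2, -3], [+1, -5], [-4, -3], [+2, -3], [+1, -5], [-4, -3], [+2, -3], [+1, -5]. This is the pattern [+2, -3], [+1, -5], [-4, -3] repeated.
step 9: apply [-4, -3] → [-7, -43]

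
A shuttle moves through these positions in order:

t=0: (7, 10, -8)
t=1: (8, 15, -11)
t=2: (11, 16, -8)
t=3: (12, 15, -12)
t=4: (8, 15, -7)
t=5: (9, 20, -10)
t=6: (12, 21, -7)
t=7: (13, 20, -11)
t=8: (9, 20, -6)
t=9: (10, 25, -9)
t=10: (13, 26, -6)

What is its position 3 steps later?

(11, 30, -8)

Differencing gives (+1, +5, -3), (+3, +1, +3), (+1, -1, -4), (-4, +0, +5), (+1, +5, -3), (+3, +1, +3), (+1, -1, -4), (-4, +0, +5), (+1, +5, -3), (+3, +1, +3). This is the pattern (+1, +5, -3), (+3, +1, +3), (+1, -1, -4), (-4, +0, +5) repeated.
step 11: apply (+1, -1, -4) → (14, 25, -10)
step 12: apply (-4, +0, +5) → (10, 25, -5)
step 13: apply (+1, +5, -3) → (11, 30, -8)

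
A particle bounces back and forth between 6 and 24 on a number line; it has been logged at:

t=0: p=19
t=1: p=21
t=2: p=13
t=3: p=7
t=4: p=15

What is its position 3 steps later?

The value reflects between 6 and 24, moving 8 per step.
  step 5: 15 → 23
  step 6: 23 → 17
  step 7: 17 → 9

p=9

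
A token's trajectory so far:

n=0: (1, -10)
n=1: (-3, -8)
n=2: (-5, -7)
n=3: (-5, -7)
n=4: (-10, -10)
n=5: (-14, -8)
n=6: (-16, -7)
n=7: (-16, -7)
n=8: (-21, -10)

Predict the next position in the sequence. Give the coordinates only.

The moves between consecutive positions are (-4, +2), (-2, +1), (+0, +0), (-5, -3), (-4, +2), (-2, +1), (+0, +0), (-5, -3); they repeat the 4-cycle [(-4, +2), (-2, +1), (+0, +0), (-5, -3)].
step 9: apply (-4, +2) → (-25, -8)

(-25, -8)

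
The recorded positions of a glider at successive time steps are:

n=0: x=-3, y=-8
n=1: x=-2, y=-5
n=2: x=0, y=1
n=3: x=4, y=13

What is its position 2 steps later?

The jumps are (+1, +3), (+2, +6), (+4, +12) — a geometric progression with ratio 2.
step 4: x=4, y=13 + (+8, +24) → x=12, y=37
step 5: x=12, y=37 + (+16, +48) → x=28, y=85

x=28, y=85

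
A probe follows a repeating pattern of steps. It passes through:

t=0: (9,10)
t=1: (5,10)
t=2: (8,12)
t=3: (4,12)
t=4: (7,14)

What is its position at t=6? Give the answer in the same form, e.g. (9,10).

(6,16)

The moves between consecutive positions are (-4,+0), (+3,+2), (-4,+0), (+3,+2); they repeat the 2-cycle [(-4,+0), (+3,+2)].
step 5: apply (-4,+0) → (3,14)
step 6: apply (+3,+2) → (6,16)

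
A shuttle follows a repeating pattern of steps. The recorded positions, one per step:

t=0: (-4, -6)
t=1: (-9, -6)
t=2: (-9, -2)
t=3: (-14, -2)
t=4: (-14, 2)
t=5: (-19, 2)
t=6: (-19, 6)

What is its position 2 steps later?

(-24, 10)

The moves between consecutive positions are (-5, +0), (+0, +4), (-5, +0), (+0, +4), (-5, +0), (+0, +4); they repeat the 2-cycle [(-5, +0), (+0, +4)].
step 7: apply (-5, +0) → (-24, 6)
step 8: apply (+0, +4) → (-24, 10)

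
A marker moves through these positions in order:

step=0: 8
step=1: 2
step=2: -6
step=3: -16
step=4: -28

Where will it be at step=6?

-58

Successive displacements: -6, -8, -10, -12 — each changes by -2.
step 5: -28 − 14 → -42
step 6: -42 − 16 → -58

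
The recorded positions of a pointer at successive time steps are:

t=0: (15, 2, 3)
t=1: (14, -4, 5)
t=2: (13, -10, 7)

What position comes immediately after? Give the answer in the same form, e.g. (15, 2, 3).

(12, -16, 9)

Each step adds (-1, -6, +2) to the position.
step 3: (13, -10, 7) + (-1, -6, +2) → (12, -16, 9)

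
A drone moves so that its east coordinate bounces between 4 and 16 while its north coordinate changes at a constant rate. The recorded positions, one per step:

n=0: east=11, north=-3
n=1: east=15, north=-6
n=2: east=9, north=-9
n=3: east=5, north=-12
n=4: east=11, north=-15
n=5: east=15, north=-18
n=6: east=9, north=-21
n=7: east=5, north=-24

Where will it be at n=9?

east=15, north=-30

The east coordinate travels 6 per step and bounces off the walls at 4 and 16.
  step 8: 5 → 11
  step 9: 11 → 15
The north coordinate changes by -3 each step: at step 9 it is -30.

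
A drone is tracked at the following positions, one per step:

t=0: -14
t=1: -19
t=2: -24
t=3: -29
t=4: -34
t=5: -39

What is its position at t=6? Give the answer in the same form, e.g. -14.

-44

Each step adds -5 to the position.
step 6: -39 − 5 → -44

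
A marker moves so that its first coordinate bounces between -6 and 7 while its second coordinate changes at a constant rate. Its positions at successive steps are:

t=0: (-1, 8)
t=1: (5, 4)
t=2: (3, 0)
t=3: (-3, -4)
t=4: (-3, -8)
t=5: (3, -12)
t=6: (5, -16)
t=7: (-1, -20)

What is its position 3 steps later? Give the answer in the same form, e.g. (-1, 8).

(7, -32)

The first coordinate reflects between -6 and 7, moving 6 per step.
  step 8: -1 → -5
  step 9: -5 → 1
  step 10: 1 → 7
The second coordinate changes by -4 each step: at step 10 it is -32.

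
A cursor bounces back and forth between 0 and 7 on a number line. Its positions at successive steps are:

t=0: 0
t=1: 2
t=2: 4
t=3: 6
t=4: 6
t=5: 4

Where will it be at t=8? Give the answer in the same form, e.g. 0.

2

The value travels 2 per step and bounces off the walls at 0 and 7.
  step 6: 4 → 2
  step 7: 2 → 0
  step 8: 0 → 2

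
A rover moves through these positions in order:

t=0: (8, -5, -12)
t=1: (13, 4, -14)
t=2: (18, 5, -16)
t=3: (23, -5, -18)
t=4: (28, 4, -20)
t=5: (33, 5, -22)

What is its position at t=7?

The first coordinate changes by +5 each step, so at step 7 it is 8 + 7·(5) = 43.
The second coordinate repeats the cycle [-5, 4, 5] with period 3; step 7 mod 3 = 1, giving 4.
The third coordinate changes by -2 each step, so at step 7 it is -12 + 7·(-2) = -26.

(43, 4, -26)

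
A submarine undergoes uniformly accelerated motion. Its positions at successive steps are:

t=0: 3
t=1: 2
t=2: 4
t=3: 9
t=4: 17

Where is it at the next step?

28

First differences are -1, +2, +5, +8; their common second difference is +3 (constant acceleration).
step 5: 17 + 11 → 28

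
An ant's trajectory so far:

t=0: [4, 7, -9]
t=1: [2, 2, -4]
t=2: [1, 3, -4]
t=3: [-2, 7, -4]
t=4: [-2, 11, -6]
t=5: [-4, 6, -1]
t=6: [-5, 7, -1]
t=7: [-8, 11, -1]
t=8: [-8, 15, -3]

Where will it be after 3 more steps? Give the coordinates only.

The moves between consecutive positions are [-2, -5, +5], [-1, +1, +0], [-3, +4, +0], [+0, +4, -2], [-2, -5, +5], [-1, +1, +0], [-3, +4, +0], [+0, +4, -2]; they repeat the 4-cycle [[-2, -5, +5], [-1, +1, +0], [-3, +4, +0], [+0, +4, -2]].
step 9: apply [-2, -5, +5] → [-10, 10, 2]
step 10: apply [-1, +1, +0] → [-11, 11, 2]
step 11: apply [-3, +4, +0] → [-14, 15, 2]

[-14, 15, 2]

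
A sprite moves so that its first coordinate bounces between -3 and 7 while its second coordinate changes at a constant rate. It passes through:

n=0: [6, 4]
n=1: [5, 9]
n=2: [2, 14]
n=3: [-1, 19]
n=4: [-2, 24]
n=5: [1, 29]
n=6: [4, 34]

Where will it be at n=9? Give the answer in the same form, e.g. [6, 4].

[1, 49]

The first coordinate reflects between -3 and 7, moving 3 per step.
  step 7: 4 → 7
  step 8: 7 → 4
  step 9: 4 → 1
The second coordinate changes by +5 each step: at step 9 it is 49.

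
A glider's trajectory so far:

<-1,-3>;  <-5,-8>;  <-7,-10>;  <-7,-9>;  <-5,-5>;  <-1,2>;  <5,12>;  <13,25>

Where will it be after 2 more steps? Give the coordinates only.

<35,60>

Taking differences between consecutive positions: <-4,-5>, <-2,-2>, <+0,+1>, <+2,+4>, <+4,+7>, <+6,+10>, <+8,+13>. These grow by <+2,+3> each step.
step 8: <13,25> + <+10,+16> → <23,41>
step 9: <23,41> + <+12,+19> → <35,60>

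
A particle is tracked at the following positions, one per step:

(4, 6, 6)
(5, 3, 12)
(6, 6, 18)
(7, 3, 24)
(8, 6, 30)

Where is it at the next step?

(9, 3, 36)

First: linear, +1 per step → 9 at step 5.
Second: cycles through 6, 3 every 2 steps. Step 5 lands at position 1 of the cycle → 3.
Third: linear, +6 per step → 36 at step 5.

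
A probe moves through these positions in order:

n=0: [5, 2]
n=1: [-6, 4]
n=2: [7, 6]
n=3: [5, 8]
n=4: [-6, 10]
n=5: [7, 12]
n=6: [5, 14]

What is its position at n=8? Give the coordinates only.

[7, 18]

First: cycles through 5, -6, 7 every 3 steps. Step 8 lands at position 2 of the cycle → 7.
Second: linear, +2 per step → 18 at step 8.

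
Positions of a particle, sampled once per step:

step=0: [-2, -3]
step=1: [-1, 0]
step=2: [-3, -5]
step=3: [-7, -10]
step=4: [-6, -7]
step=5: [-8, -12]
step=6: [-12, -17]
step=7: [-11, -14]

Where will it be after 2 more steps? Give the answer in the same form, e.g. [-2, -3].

Differencing gives [+1, +3], [-2, -5], [-4, -5], [+1, +3], [-2, -5], [-4, -5], [+1, +3]. This is the pattern [+1, +3], [-2, -5], [-4, -5] repeated.
step 8: apply [-2, -5] → [-13, -19]
step 9: apply [-4, -5] → [-17, -24]

[-17, -24]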